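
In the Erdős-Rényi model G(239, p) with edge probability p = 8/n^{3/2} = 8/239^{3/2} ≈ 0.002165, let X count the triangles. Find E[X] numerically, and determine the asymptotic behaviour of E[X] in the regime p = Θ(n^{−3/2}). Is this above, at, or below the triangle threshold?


Number of potential triangles: C(239, 3) = 2246839.
Each occurs with probability p³ ≈ (0.002165)³ ≈ 1.015031e-08.
By linearity: E[X] = C(239, 3)·p³ ≈ 2246839 · 1.015031e-08 ≈ 0.0228.
Since α = 3/2 > 1, p = c/n^{3/2} = o(1/n) is below the triangle threshold p ~ 1/n. Asymptotically E[X] ~ (c³/6)·n^{3(1−α)} = (8³/6)·n^{-1.5} → 0, so by Markov's inequality G has no triangles w.h.p.

E[X] ≈ 0.0228; in regime p = Θ(1/n^{3/2}) E[X] tends to 0 (below the triangle threshold p ~ 1/n).


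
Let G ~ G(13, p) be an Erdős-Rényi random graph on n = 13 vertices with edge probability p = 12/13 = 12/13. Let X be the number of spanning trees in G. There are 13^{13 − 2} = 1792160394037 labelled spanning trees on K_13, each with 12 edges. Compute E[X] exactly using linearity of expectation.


K_13 has 13^{13 − 2} = 1792160394037 labelled spanning trees.
For each such spanning tree H, let X_H = 1 if all 12 edges of H are present in G. Then P[X_H = 1] = p^{12} = (12/13)^{12} = 8916100448256/23298085122481.
Summing the indicators: E[X] = Σ_H E[X_H] = 1792160394037 · p^{12} = 1792160394037 · 8916100448256/23298085122481 = 8916100448256/13.
Numerically: E[X] ≈ 6.86e+11.

E[X] = 1792160394037 · (12/13)^{12} = 8916100448256/13 ≈ 6.86e+11.


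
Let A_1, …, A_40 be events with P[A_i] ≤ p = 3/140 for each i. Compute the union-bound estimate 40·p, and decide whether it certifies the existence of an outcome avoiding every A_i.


Union bound: P[∪_{i=1}^{40} A_i] ≤ Σ_i P[A_i] ≤ 40·p = 40·(3/140) = 6/7.
Numerically: 6/7 ≈ 0.857143.
Is 6/7 < 1? YES.
Since P[∪ A_i] ≤ 6/7 < 1, the complement has P[∩ A_i^c] ≥ 1 − 6/7 = 1/7 > 0, so some outcome avoids every A_i.

40·p = 6/7 ≈ 0.857143; existence CERTIFIED by the union bound.


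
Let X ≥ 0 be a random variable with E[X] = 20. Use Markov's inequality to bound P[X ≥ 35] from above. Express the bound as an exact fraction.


μ = E[X] = 20, a = 35.
Markov: P[X ≥ 35] ≤ μ/a = (20)/35 = 4/7.
Numerically: ≈ 0.5714.
(Since a = 35 > μ = 20.0000, the bound 4/7 is < 1 and informative.)

P[X ≥ 35] ≤ 4/7 ≈ 0.5714.


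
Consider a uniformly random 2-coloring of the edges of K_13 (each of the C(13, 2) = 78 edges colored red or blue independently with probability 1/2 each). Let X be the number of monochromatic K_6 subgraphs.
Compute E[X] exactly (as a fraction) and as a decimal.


Let X = Σ_S X_S over the C(13, 6) = 1716 subsets S of size 6, where X_S = 1 if the K_6 on S is monochromatic.
For a fixed S, the K_6 on S has C(6, 2) = 15 edges. P[all 15 edges red] = (1/2)^15, and likewise for blue, so P[monochromatic] = 2·(1/2)^15 = 2^{1 − 15} = 1/16384.
By linearity of expectation: E[X] = C(13, 6) · 2^{1 − 15} = 1716 · 1/16384 = 429/4096.
Numerically: E[X] ≈ 0.104736.

E[X] = C(13,6)·2^(1−C(6,2)) = 429/4096 ≈ 0.104736.


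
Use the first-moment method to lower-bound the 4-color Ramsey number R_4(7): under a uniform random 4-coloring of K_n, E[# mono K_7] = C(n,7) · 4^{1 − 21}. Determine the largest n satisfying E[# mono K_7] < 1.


We need C(n, 7) · 4^{1 − 21} < 1, i.e. C(n, 7) < 4^{21 − 1} = 1099511627776.
Check values of n near the boundary:
  n = 175: C(175, 7) = 883208107275; 883208107275 < 1099511627776? YES
  n = 176: C(176, 7) = 919790691600; 919790691600 < 1099511627776? YES
  n = 177: C(177, 7) = 957664425960; 957664425960 < 1099511627776? YES
  n = 178: C(178, 7) = 996867063280; 996867063280 < 1099511627776? YES
  n = 179: C(179, 7) = 1037437234460; 1037437234460 < 1099511627776? YES
  n = 180: C(180, 7) = 1079414463600; 1079414463600 < 1099511627776? YES
  n = 181: C(181, 7) = 1122839183400; 1122839183400 < 1099511627776? NO
  n = 182: C(182, 7) = 1167752750736; 1167752750736 < 1099511627776? NO
The largest n with C(n, 7) < 1099511627776 is n = 180 (where E[X] = 67463403975/68719476736 ≈ 0.9817). Hence R_4(7) > 180, i.e. R_4(7) ≥ 181.

Largest n = 180; hence R_4(7) > 180.


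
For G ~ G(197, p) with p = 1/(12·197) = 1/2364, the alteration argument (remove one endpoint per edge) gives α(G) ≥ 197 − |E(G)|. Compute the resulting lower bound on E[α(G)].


E[|E(G)|] = C(197, 2)·p = 19306 · (1/2364) = 49/6.
E[α(G)] ≥ n − E[|E(G)|] = 197 − 49/6 = 1133/6.
Numerically: ≈ 188.833333.
(This is only a lower bound; the true E[α(G)] may be larger.)

E[α(G)] ≥ 1133/6 ≈ 188.833333.


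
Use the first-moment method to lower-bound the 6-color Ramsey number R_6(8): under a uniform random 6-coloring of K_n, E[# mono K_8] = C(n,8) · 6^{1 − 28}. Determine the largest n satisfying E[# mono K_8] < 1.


We need C(n, 8) · 6^{1 − 28} < 1, i.e. C(n, 8) < 6^{28 − 1} = 1023490369077469249536.
Check values of n near the boundary:
  n = 1593: C(1593, 8) = 1010555394551193970323; 1010555394551193970323 < 1023490369077469249536? YES
  n = 1594: C(1594, 8) = 1015652773590544255167; 1015652773590544255167 < 1023490369077469249536? YES
  n = 1595: C(1595, 8) = 1020772636343363633895; 1020772636343363633895 < 1023490369077469249536? YES
  n = 1596: C(1596, 8) = 1025915067760710553965; 1025915067760710553965 < 1023490369077469249536? NO
The largest n with C(n, 8) < 1023490369077469249536 is n = 1595 (where E[X] = 113419181815929292655/113721152119718805504 ≈ 0.9973). Hence R_6(8) > 1595, i.e. R_6(8) ≥ 1596.

Largest n = 1595; hence R_6(8) > 1595.


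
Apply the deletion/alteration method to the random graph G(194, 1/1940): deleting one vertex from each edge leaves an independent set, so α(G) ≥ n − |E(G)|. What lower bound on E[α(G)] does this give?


E[|E(G)|] = C(194, 2)·p = 18721 · (1/1940) = 193/20.
E[α(G)] ≥ n − E[|E(G)|] = 194 − 193/20 = 3687/20.
Numerically: ≈ 184.3500.
(This is only a lower bound; the true E[α(G)] may be larger.)

E[α(G)] ≥ 3687/20 ≈ 184.3500.


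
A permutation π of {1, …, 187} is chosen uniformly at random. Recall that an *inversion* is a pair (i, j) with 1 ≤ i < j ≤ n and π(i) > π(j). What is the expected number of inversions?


Write X = Σ X_I over the C(187, 2) = 17391 pairs i < j, with X_I the indicator of one inversion.
There are 17391 indicators.
For each fixed pair i < j, the values π(i) and π(j) are two distinct elements of {1, …, 187} in uniformly random order; by symmetry P[π(i) > π(j)] = 1/2.
By linearity: E[X] = 17391 · (1/2) = C(187, 2) · (1/2) = 17391/2 = 17391/2 ≈ 8695.500.

E[X] = 17391/2 = 8695.500.


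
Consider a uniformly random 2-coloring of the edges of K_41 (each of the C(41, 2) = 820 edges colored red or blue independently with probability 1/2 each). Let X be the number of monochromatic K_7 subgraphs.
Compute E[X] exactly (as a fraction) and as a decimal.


Let X = Σ_S X_S over the C(41, 7) = 22481940 subsets S of size 7, where X_S = 1 if the K_7 on S is monochromatic.
For a fixed S, the K_7 on S has C(7, 2) = 21 edges. P[all 21 edges red] = (1/2)^21, and likewise for blue, so P[monochromatic] = 2·(1/2)^21 = 2^{1 − 21} = 1/1048576.
Summing: E[X] = C(41, 7) · 2^{1 − 21} = 22481940 · 1/1048576 = 5620485/262144.
Numerically: E[X] ≈ 21.440449.

E[X] = C(41,7)·2^(1−C(7,2)) = 5620485/262144 ≈ 21.440449.


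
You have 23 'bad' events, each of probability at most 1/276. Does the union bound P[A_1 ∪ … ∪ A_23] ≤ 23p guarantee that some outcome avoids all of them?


Union bound: P[∪_{i=1}^{23} A_i] ≤ Σ_i P[A_i] ≤ 23·p = 23·(1/276) = 1/12.
Numerically: 1/12 ≈ 0.0833333.
Is 1/12 < 1? YES.
Since P[∪ A_i] ≤ 1/12 < 1, the complement has P[∩ A_i^c] ≥ 1 − 1/12 = 11/12 > 0, so some outcome avoids every A_i.

23·p = 1/12 ≈ 0.0833333; existence CERTIFIED by the union bound.


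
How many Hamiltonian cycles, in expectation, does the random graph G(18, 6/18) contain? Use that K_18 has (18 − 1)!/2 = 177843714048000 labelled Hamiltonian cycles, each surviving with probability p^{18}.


K_18 has (18 − 1)!/2 = 177843714048000 labelled Hamiltonian cycles.
For each such Hamiltonian cycle H, let X_H = 1 if all 18 edges of H are present in G. Then P[X_H = 1] = p^{18} = (1/3)^{18} = 1/387420489.
By linearity: E[X] = Σ_H E[X_H] = 177843714048000 · p^{18} = 177843714048000 · 1/387420489 = 243955712000/531441.
Numerically: E[X] ≈ 4.5905e+05.

E[X] = 177843714048000 · (1/3)^{18} = 243955712000/531441 ≈ 4.5905e+05.


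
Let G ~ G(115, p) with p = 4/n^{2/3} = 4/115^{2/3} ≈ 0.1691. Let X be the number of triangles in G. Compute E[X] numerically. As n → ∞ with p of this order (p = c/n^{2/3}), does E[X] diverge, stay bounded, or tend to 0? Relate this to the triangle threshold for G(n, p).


Number of potential triangles: C(115, 3) = 246905.
Each occurs with probability p³ ≈ (0.1691)³ ≈ 4.839319e-03.
By linearity: E[X] = C(115, 3)·p³ ≈ 246905 · 4.839319e-03 ≈ 1194.8522.
Since α = 2/3 < 1, p = c/n^{2/3} ≫ 1/n is above the triangle threshold p ~ 1/n. Asymptotically E[X] ~ (c³/6)·n^{3(1−α)} = (4³/6)·n^{1} → ∞; triangles are abundant w.h.p.

E[X] ≈ 1194.8522; in regime p = Θ(1/n^{2/3}) E[X] diverges (above the triangle threshold p ~ 1/n).


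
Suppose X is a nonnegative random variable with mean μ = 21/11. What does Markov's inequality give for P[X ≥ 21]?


μ = E[X] = 21/11, a = 21.
Markov: P[X ≥ 21] ≤ μ/a = (21/11)/21 = 1/11.
Numerically: ≈ 0.09091.
(Since a = 21 > μ = 1.90909, the bound 1/11 is < 1 and informative.)

P[X ≥ 21] ≤ 1/11 ≈ 0.09091.


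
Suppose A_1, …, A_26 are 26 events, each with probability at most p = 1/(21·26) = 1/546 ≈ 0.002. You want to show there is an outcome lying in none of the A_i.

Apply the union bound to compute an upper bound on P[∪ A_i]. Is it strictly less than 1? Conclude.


Union bound: P[∪_{i=1}^{26} A_i] ≤ Σ_i P[A_i] ≤ 26·p = 26·(1/546) = 1/21.
Numerically: 1/21 ≈ 0.048.
Is 1/21 < 1? YES.
Since P[∪ A_i] ≤ 1/21 < 1, the complement has P[∩ A_i^c] ≥ 1 − 1/21 = 20/21 > 0, so some outcome avoids every A_i.

26·p = 1/21 ≈ 0.048; existence CERTIFIED by the union bound.


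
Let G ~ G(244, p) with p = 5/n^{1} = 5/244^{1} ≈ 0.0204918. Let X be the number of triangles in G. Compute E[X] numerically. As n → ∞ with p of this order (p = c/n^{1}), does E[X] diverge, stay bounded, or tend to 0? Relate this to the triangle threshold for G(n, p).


Number of potential triangles: C(244, 3) = 2391444.
Each occurs with probability p³ ≈ (0.0204918)³ ≈ 8.60479512e-06.
By linearity: E[X] = C(244, 3)·p³ ≈ 2391444 · 8.60479512e-06 ≈ 20.577886.
Here α = 1, so p = 5/n is exactly at the triangle threshold p ~ 1/n. Asymptotically E[X] → c³/6 = 5³/6 = 125/6 ≈ 20.833333, a bounded constant. In this regime the triangle count is asymptotically Poisson(c³/6).

E[X] ≈ 20.577886; in regime p = Θ(1/n^{1}) E[X] stays bounded (at the triangle threshold p ~ 1/n).


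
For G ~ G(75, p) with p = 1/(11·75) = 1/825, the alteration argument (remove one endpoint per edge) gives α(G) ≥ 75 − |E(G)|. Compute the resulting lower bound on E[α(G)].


E[|E(G)|] = C(75, 2)·p = 2775 · (1/825) = 37/11.
E[α(G)] ≥ n − E[|E(G)|] = 75 − 37/11 = 788/11.
Numerically: ≈ 71.63636.
(This is only a lower bound; the true E[α(G)] may be larger.)

E[α(G)] ≥ 788/11 ≈ 71.63636.


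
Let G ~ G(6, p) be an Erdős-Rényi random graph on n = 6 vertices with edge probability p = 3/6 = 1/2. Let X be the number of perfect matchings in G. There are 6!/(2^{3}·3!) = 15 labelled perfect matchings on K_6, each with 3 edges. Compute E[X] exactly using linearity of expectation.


K_6 has 6!/(2^{3}·3!) = 15 labelled perfect matchings.
For each such perfect matching H, let X_H = 1 if all 3 edges of H are present in G. Then P[X_H = 1] = p^{3} = (1/2)^{3} = 1/8.
By linearity of expectation: E[X] = Σ_H E[X_H] = 15 · p^{3} = 15 · 1/8 = 15/8.
Numerically: E[X] ≈ 1.875.

E[X] = 15 · (1/2)^{3} = 15/8 ≈ 1.875.


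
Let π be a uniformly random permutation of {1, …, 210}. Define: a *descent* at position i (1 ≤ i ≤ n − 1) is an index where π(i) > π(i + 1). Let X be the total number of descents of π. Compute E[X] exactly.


Write X = Σ X_I over i = 1, …, 209, with X_I the indicator of one descent.
There are 209 indicators.
For each fixed i, the pair (π(i), π(i+1)) is a uniformly random ordered pair of distinct values from {1, …, 210}; by symmetry P[π(i) > π(i+1)] = 1/2.
By linearity: E[X] = 209 · (1/2) = (210 − 1) · (1/2) = 209/2 ≈ 104.500000.

E[X] = 209/2 = 104.500000.


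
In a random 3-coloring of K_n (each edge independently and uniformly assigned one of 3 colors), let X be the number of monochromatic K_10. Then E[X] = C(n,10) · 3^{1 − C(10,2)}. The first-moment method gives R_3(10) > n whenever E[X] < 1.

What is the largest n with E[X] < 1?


We need C(n, 10) · 3^{1 − 45} < 1, i.e. C(n, 10) < 3^{45 − 1} = 984770902183611232881.
Check values of n near the boundary:
  n = 571: C(571, 10) = 937951290893172842001; 937951290893172842001 < 984770902183611232881? YES
  n = 572: C(572, 10) = 954640815642161682606; 954640815642161682606 < 984770902183611232881? YES
  n = 573: C(573, 10) = 971597135635805762226; 971597135635805762226 < 984770902183611232881? YES
  n = 574: C(574, 10) = 988824035203816502691; 988824035203816502691 < 984770902183611232881? NO
  n = 575: C(575, 10) = 1006325345561406175305; 1006325345561406175305 < 984770902183611232881? NO
  n = 576: C(576, 10) = 1024104945306307344480; 1024104945306307344480 < 984770902183611232881? NO
The largest n with C(n, 10) < 984770902183611232881 is n = 573 (where E[X] = 35985079097622435638/36472996377170786403 ≈ 0.98662). Hence R_3(10) > 573, i.e. R_3(10) ≥ 574.

Largest n = 573; hence R_3(10) > 573.


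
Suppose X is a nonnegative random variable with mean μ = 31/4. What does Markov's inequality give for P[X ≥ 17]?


μ = E[X] = 31/4, a = 17.
Markov: P[X ≥ 17] ≤ μ/a = (31/4)/17 = 31/68.
Numerically: ≈ 0.4559.
(Since a = 17 > μ = 7.7500, the bound 31/68 is < 1 and informative.)

P[X ≥ 17] ≤ 31/68 ≈ 0.4559.


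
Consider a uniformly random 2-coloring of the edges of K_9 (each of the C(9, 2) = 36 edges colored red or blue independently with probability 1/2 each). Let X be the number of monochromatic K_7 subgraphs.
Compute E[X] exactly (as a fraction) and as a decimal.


Let X = Σ_S X_S over the C(9, 7) = 36 subsets S of size 7, where X_S = 1 if the K_7 on S is monochromatic.
For a fixed S, the K_7 on S has C(7, 2) = 21 edges. P[all 21 edges red] = (1/2)^21, and likewise for blue, so P[monochromatic] = 2·(1/2)^21 = 2^{1 − 21} = 1/1048576.
Summing: E[X] = C(9, 7) · 2^{1 − 21} = 36 · 1/1048576 = 9/262144.
Numerically: E[X] ≈ 0.0000.

E[X] = C(9,7)·2^(1−C(7,2)) = 9/262144 ≈ 0.0000.


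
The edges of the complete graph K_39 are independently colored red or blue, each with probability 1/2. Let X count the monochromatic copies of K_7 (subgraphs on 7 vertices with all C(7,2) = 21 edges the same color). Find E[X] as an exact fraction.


Let X = Σ_S X_S over the C(39, 7) = 15380937 subsets S of size 7, where X_S = 1 if the K_7 on S is monochromatic.
For a fixed S, the K_7 on S has C(7, 2) = 21 edges. P[all 21 edges red] = (1/2)^21, and likewise for blue, so P[monochromatic] = 2·(1/2)^21 = 2^{1 − 21} = 1/1048576.
Summing: E[X] = C(39, 7) · 2^{1 − 21} = 15380937 · 1/1048576 = 15380937/1048576.
Numerically: E[X] ≈ 14.668.

E[X] = C(39,7)·2^(1−C(7,2)) = 15380937/1048576 ≈ 14.668.


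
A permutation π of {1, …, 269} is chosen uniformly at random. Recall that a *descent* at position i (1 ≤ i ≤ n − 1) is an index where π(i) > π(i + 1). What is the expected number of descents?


Write X = Σ X_I over i = 1, …, 268, with X_I the indicator of one descent.
There are 268 indicators.
For each fixed i, the pair (π(i), π(i+1)) is a uniformly random ordered pair of distinct values from {1, …, 269}; by symmetry P[π(i) > π(i+1)] = 1/2.
By linearity: E[X] = 268 · (1/2) = (269 − 1) · (1/2) = 134 ≈ 134.0000.

E[X] = 134 = 134.0000.


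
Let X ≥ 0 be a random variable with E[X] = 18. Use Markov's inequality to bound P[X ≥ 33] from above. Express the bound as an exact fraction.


μ = E[X] = 18, a = 33.
Markov: P[X ≥ 33] ≤ μ/a = (18)/33 = 6/11.
Numerically: ≈ 0.545.
(Since a = 33 > μ = 18.000, the bound 6/11 is < 1 and informative.)

P[X ≥ 33] ≤ 6/11 ≈ 0.545.


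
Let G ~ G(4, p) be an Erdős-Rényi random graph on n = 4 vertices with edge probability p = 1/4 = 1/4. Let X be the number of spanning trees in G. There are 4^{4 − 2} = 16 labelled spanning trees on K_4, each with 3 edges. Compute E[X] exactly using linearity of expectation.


K_4 has 4^{4 − 2} = 16 labelled spanning trees.
For each such spanning tree H, let X_H = 1 if all 3 edges of H are present in G. Then P[X_H = 1] = p^{3} = (1/4)^{3} = 1/64.
By linearity: E[X] = Σ_H E[X_H] = 16 · p^{3} = 16 · 1/64 = 1/4.
Numerically: E[X] ≈ 0.25.

E[X] = 16 · (1/4)^{3} = 1/4 ≈ 0.25.


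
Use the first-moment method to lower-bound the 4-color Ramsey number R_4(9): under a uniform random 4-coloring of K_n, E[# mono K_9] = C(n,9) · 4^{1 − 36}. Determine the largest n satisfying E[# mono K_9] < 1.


We need C(n, 9) · 4^{1 − 36} < 1, i.e. C(n, 9) < 4^{36 − 1} = 1180591620717411303424.
Check values of n near the boundary:
  n = 911: C(911, 9) = 1144686900492291197405; 1144686900492291197405 < 1180591620717411303424? YES
  n = 912: C(912, 9) = 1156095740032081475120; 1156095740032081475120 < 1180591620717411303424? YES
  n = 913: C(913, 9) = 1167605542753639808390; 1167605542753639808390 < 1180591620717411303424? YES
  n = 914: C(914, 9) = 1179217089587653905932; 1179217089587653905932 < 1180591620717411303424? YES
  n = 915: C(915, 9) = 1190931166636537885130; 1190931166636537885130 < 1180591620717411303424? NO
  n = 916: C(916, 9) = 1202748565202942340440; 1202748565202942340440 < 1180591620717411303424? NO
The largest n with C(n, 9) < 1180591620717411303424 is n = 914 (where E[X] = 294804272396913476483/295147905179352825856 ≈ 0.998836). Hence R_4(9) > 914, i.e. R_4(9) ≥ 915.

Largest n = 914; hence R_4(9) > 914.


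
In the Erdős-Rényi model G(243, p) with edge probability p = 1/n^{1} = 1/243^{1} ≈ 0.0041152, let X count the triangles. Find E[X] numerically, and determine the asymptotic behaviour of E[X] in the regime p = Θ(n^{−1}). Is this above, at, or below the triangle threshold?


Number of potential triangles: C(243, 3) = 2362041.
Each occurs with probability p³ ≈ (0.0041152)³ ≈ 6.9691719e-08.
By linearity: E[X] = C(243, 3)·p³ ≈ 2362041 · 6.9691719e-08 ≈ 0.16461.
Here α = 1, so p = 1/n is exactly at the triangle threshold p ~ 1/n. Asymptotically E[X] → c³/6 = 1³/6 = 1/6 ≈ 0.16667, a bounded constant. In this regime the triangle count is asymptotically Poisson(c³/6).

E[X] ≈ 0.16461; in regime p = Θ(1/n^{1}) E[X] stays bounded (at the triangle threshold p ~ 1/n).


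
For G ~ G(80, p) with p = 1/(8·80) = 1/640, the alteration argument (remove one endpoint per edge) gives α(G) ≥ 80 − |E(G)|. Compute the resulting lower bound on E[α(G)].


E[|E(G)|] = C(80, 2)·p = 3160 · (1/640) = 79/16.
E[α(G)] ≥ n − E[|E(G)|] = 80 − 79/16 = 1201/16.
Numerically: ≈ 75.062500.
(This is only a lower bound; the true E[α(G)] may be larger.)

E[α(G)] ≥ 1201/16 ≈ 75.062500.


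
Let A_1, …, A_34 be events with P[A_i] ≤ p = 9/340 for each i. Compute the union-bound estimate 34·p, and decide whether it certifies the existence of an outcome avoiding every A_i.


Union bound: P[∪_{i=1}^{34} A_i] ≤ Σ_i P[A_i] ≤ 34·p = 34·(9/340) = 9/10.
Numerically: 9/10 ≈ 0.900000.
Is 9/10 < 1? YES.
Since P[∪ A_i] ≤ 9/10 < 1, the complement has P[∩ A_i^c] ≥ 1 − 9/10 = 1/10 > 0, so some outcome avoids every A_i.

34·p = 9/10 ≈ 0.900000; existence CERTIFIED by the union bound.


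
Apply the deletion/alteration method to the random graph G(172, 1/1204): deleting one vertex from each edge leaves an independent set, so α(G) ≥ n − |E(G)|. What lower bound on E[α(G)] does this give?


E[|E(G)|] = C(172, 2)·p = 14706 · (1/1204) = 171/14.
E[α(G)] ≥ n − E[|E(G)|] = 172 − 171/14 = 2237/14.
Numerically: ≈ 159.786.
(This is only a lower bound; the true E[α(G)] may be larger.)

E[α(G)] ≥ 2237/14 ≈ 159.786.


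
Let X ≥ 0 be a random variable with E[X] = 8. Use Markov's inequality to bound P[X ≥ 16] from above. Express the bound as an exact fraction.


μ = E[X] = 8, a = 16.
Markov: P[X ≥ 16] ≤ μ/a = (8)/16 = 1/2.
Numerically: ≈ 0.500000.
(Since a = 16 > μ = 8.000000, the bound 1/2 is < 1 and informative.)

P[X ≥ 16] ≤ 1/2 ≈ 0.500000.


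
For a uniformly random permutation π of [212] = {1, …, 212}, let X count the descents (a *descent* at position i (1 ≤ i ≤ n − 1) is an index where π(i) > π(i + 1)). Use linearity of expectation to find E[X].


Write X = Σ X_I over i = 1, …, 211, with X_I the indicator of one descent.
There are 211 indicators.
For each fixed i, the pair (π(i), π(i+1)) is a uniformly random ordered pair of distinct values from {1, …, 212}; by symmetry P[π(i) > π(i+1)] = 1/2.
By linearity: E[X] = 211 · (1/2) = (212 − 1) · (1/2) = 211/2 ≈ 105.50000.

E[X] = 211/2 = 105.50000.


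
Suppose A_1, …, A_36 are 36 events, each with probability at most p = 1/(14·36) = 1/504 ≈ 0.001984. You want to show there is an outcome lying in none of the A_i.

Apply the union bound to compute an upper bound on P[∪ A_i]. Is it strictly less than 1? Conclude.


Union bound: P[∪_{i=1}^{36} A_i] ≤ Σ_i P[A_i] ≤ 36·p = 36·(1/504) = 1/14.
Numerically: 1/14 ≈ 0.071429.
Is 1/14 < 1? YES.
Since P[∪ A_i] ≤ 1/14 < 1, the complement has P[∩ A_i^c] ≥ 1 − 1/14 = 13/14 > 0, so some outcome avoids every A_i.

36·p = 1/14 ≈ 0.071429; existence CERTIFIED by the union bound.


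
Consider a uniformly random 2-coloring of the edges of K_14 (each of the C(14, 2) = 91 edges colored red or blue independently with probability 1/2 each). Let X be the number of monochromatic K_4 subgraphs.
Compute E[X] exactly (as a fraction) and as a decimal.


Let X = Σ_S X_S over the C(14, 4) = 1001 subsets S of size 4, where X_S = 1 if the K_4 on S is monochromatic.
For a fixed S, the K_4 on S has C(4, 2) = 6 edges. P[all 6 edges red] = (1/2)^6, and likewise for blue, so P[monochromatic] = 2·(1/2)^6 = 2^{1 − 6} = 1/32.
By linearity of expectation: E[X] = C(14, 4) · 2^{1 − 6} = 1001 · 1/32 = 1001/32.
Numerically: E[X] ≈ 31.28125.

E[X] = C(14,4)·2^(1−C(4,2)) = 1001/32 ≈ 31.28125.


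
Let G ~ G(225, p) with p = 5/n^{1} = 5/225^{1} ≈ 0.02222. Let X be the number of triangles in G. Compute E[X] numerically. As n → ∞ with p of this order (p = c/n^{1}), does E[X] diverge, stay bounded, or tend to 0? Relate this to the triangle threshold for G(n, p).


Number of potential triangles: C(225, 3) = 1873200.
Each occurs with probability p³ ≈ (0.02222)³ ≈ 1.097394e-05.
By linearity: E[X] = C(225, 3)·p³ ≈ 1873200 · 1.097394e-05 ≈ 20.5564.
Here α = 1, so p = 5/n is exactly at the triangle threshold p ~ 1/n. Asymptotically E[X] → c³/6 = 5³/6 = 125/6 ≈ 20.8333, a bounded constant. In this regime the triangle count is asymptotically Poisson(c³/6).

E[X] ≈ 20.5564; in regime p = Θ(1/n^{1}) E[X] stays bounded (at the triangle threshold p ~ 1/n).


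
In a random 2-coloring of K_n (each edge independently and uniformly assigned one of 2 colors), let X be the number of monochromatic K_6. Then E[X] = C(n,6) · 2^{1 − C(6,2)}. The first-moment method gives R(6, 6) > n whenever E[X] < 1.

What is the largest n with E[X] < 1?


We need C(n, 6) · 2^{1 − 15} < 1, i.e. C(n, 6) < 2^{15 − 1} = 16384.
Check values of n near the boundary:
  n = 13: C(13, 6) = 1716; 1716 < 16384? YES
  n = 14: C(14, 6) = 3003; 3003 < 16384? YES
  n = 15: C(15, 6) = 5005; 5005 < 16384? YES
  n = 16: C(16, 6) = 8008; 8008 < 16384? YES
  n = 17: C(17, 6) = 12376; 12376 < 16384? YES
  n = 18: C(18, 6) = 18564; 18564 < 16384? NO
  n = 19: C(19, 6) = 27132; 27132 < 16384? NO
The largest n with C(n, 6) < 16384 is n = 17 (where E[X] = 1547/2048 ≈ 0.75537). Hence R(6, 6) > 17, i.e. R(6, 6) ≥ 18.

Largest n = 17; hence R(6, 6) > 17.


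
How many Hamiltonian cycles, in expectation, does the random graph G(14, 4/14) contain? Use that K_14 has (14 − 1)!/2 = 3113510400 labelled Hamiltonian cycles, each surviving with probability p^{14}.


K_14 has (14 − 1)!/2 = 3113510400 labelled Hamiltonian cycles.
For each such Hamiltonian cycle H, let X_H = 1 if all 14 edges of H are present in G. Then P[X_H = 1] = p^{14} = (2/7)^{14} = 16384/678223072849.
By linearity: E[X] = Σ_H E[X_H] = 3113510400 · p^{14} = 3113510400 · 16384/678223072849 = 7287393484800/96889010407.
Numerically: E[X] ≈ 75.21.

E[X] = 3113510400 · (2/7)^{14} = 7287393484800/96889010407 ≈ 75.21.


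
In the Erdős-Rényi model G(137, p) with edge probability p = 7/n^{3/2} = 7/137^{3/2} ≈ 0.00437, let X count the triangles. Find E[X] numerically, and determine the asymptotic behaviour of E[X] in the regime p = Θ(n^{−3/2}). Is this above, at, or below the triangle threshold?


Number of potential triangles: C(137, 3) = 419220.
Each occurs with probability p³ ≈ (0.00437)³ ≈ 8.31863e-08.
By linearity: E[X] = C(137, 3)·p³ ≈ 419220 · 8.31863e-08 ≈ 0.035.
Since α = 3/2 > 1, p = c/n^{3/2} = o(1/n) is below the triangle threshold p ~ 1/n. Asymptotically E[X] ~ (c³/6)·n^{3(1−α)} = (7³/6)·n^{-1.5} → 0, so by Markov's inequality G has no triangles w.h.p.

E[X] ≈ 0.035; in regime p = Θ(1/n^{3/2}) E[X] tends to 0 (below the triangle threshold p ~ 1/n).


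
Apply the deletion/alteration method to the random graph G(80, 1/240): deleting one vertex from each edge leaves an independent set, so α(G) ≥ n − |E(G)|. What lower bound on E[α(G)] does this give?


E[|E(G)|] = C(80, 2)·p = 3160 · (1/240) = 79/6.
E[α(G)] ≥ n − E[|E(G)|] = 80 − 79/6 = 401/6.
Numerically: ≈ 66.833333.
(This is only a lower bound; the true E[α(G)] may be larger.)

E[α(G)] ≥ 401/6 ≈ 66.833333.


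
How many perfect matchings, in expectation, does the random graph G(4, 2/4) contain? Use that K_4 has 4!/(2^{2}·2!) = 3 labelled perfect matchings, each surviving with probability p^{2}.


K_4 has 4!/(2^{2}·2!) = 3 labelled perfect matchings.
For each such perfect matching H, let X_H = 1 if all 2 edges of H are present in G. Then P[X_H = 1] = p^{2} = (1/2)^{2} = 1/4.
By linearity of expectation: E[X] = Σ_H E[X_H] = 3 · p^{2} = 3 · 1/4 = 3/4.
Numerically: E[X] ≈ 0.75.

E[X] = 3 · (1/2)^{2} = 3/4 ≈ 0.75.


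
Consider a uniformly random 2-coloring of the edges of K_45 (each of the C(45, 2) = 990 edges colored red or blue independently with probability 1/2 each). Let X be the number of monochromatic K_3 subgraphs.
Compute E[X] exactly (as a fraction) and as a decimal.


Let X = Σ_S X_S over the C(45, 3) = 14190 subsets S of size 3, where X_S = 1 if the K_3 on S is monochromatic.
For a fixed S, the K_3 on S has C(3, 2) = 3 edges. P[all 3 edges red] = (1/2)^3, and likewise for blue, so P[monochromatic] = 2·(1/2)^3 = 2^{1 − 3} = 1/4.
By linearity of expectation: E[X] = C(45, 3) · 2^{1 − 3} = 14190 · 1/4 = 7095/2.
Numerically: E[X] ≈ 3547.500000.

E[X] = C(45,3)·2^(1−C(3,2)) = 7095/2 ≈ 3547.500000.


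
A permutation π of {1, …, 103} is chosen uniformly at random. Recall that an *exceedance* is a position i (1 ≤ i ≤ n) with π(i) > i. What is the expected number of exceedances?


Write X = Σ_{i=1}^{103} X_i, where X_i = 1_{π(i) > i}.
For each fixed i, π(i) is uniform over {1, …, 103} (marginal of a uniform permutation), so P[π(i) > i] = (n − i)/n. Summing: Σ_{i=1}^{103} (n − i)/n = (0 + 1 + … + 102)/103 = 103(103 − 1)/(2·103) = (103 − 1)/2.
Hence E[X] = Σ_{i=1}^{103} (103 − i)/103 = 51 ≈ 51.000000.

E[X] = 51 = 51.000000.


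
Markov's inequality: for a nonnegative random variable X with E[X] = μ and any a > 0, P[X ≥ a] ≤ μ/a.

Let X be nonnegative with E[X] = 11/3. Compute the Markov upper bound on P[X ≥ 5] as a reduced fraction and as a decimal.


μ = E[X] = 11/3, a = 5.
Markov: P[X ≥ 5] ≤ μ/a = (11/3)/5 = 11/15.
Numerically: ≈ 0.7333.
(Since a = 5 > μ = 3.6667, the bound 11/15 is < 1 and informative.)

P[X ≥ 5] ≤ 11/15 ≈ 0.7333.


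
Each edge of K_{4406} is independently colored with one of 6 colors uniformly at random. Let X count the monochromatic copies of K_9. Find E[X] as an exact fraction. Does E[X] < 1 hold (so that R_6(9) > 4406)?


E[X] = C(4406, 9) · 6^{1 − 36} = 1710356485221788389505285700 · 6^{−35} = 1710356485221788389505285700/1719070799748422591028658176.
As a reduced fraction: E[X] = 142529707101815699125440475/143255899979035215919054848 ≈ 0.995.
Is E[X] < 1? YES.
Since E[X] < 1, there exists a 6-coloring of K_{4406} with no monochromatic K_9; hence R_6(9) > 4406.

E[X] = 142529707101815699125440475/143255899979035215919054848 ≈ 0.995; E[X] < 1, so R_6(9) > 4406.


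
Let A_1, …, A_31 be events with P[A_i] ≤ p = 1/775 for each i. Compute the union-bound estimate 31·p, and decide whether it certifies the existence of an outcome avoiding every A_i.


Union bound: P[∪_{i=1}^{31} A_i] ≤ Σ_i P[A_i] ≤ 31·p = 31·(1/775) = 1/25.
Numerically: 1/25 ≈ 0.040000.
Is 1/25 < 1? YES.
Since P[∪ A_i] ≤ 1/25 < 1, the complement has P[∩ A_i^c] ≥ 1 − 1/25 = 24/25 > 0, so some outcome avoids every A_i.

31·p = 1/25 ≈ 0.040000; existence CERTIFIED by the union bound.


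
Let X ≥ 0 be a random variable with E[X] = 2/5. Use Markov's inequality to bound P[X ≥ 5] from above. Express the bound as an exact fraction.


μ = E[X] = 2/5, a = 5.
Markov: P[X ≥ 5] ≤ μ/a = (2/5)/5 = 2/25.
Numerically: ≈ 0.0800.
(Since a = 5 > μ = 0.4000, the bound 2/25 is < 1 and informative.)

P[X ≥ 5] ≤ 2/25 ≈ 0.0800.


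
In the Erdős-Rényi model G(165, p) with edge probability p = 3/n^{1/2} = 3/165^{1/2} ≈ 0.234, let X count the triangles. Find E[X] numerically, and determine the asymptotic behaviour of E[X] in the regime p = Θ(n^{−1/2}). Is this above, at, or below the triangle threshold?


Number of potential triangles: C(165, 3) = 735130.
Each occurs with probability p³ ≈ (0.234)³ ≈ 1.27391e-02.
By linearity: E[X] = C(165, 3)·p³ ≈ 735130 · 1.27391e-02 ≈ 9364.875.
Since α = 1/2 < 1, p = c/n^{1/2} ≫ 1/n is above the triangle threshold p ~ 1/n. Asymptotically E[X] ~ (c³/6)·n^{3(1−α)} = (3³/6)·n^{1.5} → ∞; triangles are abundant w.h.p.

E[X] ≈ 9364.875; in regime p = Θ(1/n^{1/2}) E[X] diverges (above the triangle threshold p ~ 1/n).


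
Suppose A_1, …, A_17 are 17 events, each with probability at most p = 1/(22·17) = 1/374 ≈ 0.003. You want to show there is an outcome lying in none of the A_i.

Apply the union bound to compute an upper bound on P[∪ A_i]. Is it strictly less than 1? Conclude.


Union bound: P[∪_{i=1}^{17} A_i] ≤ Σ_i P[A_i] ≤ 17·p = 17·(1/374) = 1/22.
Numerically: 1/22 ≈ 0.045.
Is 1/22 < 1? YES.
Since P[∪ A_i] ≤ 1/22 < 1, the complement has P[∩ A_i^c] ≥ 1 − 1/22 = 21/22 > 0, so some outcome avoids every A_i.

17·p = 1/22 ≈ 0.045; existence CERTIFIED by the union bound.


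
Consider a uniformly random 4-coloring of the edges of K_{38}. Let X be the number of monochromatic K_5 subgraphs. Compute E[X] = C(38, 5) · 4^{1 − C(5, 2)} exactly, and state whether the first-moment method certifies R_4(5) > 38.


E[X] = C(38, 5) · 4^{1 − 10} = 501942 · 4^{−9} = 501942/262144.
As a reduced fraction: E[X] = 250971/131072 ≈ 1.9148.
Is E[X] < 1? NO.
Since E[X] ≥ 1, the first-moment bound is inconclusive at n = 38; it does NOT by itself certify R_4(5) > 38.

E[X] = 250971/131072 ≈ 1.9148; E[X] ≥ 1; first-moment method inconclusive here.


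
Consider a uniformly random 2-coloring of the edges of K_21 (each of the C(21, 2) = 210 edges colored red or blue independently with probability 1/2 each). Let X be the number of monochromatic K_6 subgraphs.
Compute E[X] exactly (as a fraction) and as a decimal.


Let X = Σ_S X_S over the C(21, 6) = 54264 subsets S of size 6, where X_S = 1 if the K_6 on S is monochromatic.
For a fixed S, the K_6 on S has C(6, 2) = 15 edges. P[all 15 edges red] = (1/2)^15, and likewise for blue, so P[monochromatic] = 2·(1/2)^15 = 2^{1 − 15} = 1/16384.
Summing: E[X] = C(21, 6) · 2^{1 − 15} = 54264 · 1/16384 = 6783/2048.
Numerically: E[X] ≈ 3.312012.

E[X] = C(21,6)·2^(1−C(6,2)) = 6783/2048 ≈ 3.312012.


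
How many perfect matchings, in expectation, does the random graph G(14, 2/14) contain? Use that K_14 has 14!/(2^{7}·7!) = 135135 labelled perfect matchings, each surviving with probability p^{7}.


K_14 has 14!/(2^{7}·7!) = 135135 labelled perfect matchings.
For each such perfect matching H, let X_H = 1 if all 7 edges of H are present in G. Then P[X_H = 1] = p^{7} = (1/7)^{7} = 1/823543.
Summing the indicators: E[X] = Σ_H E[X_H] = 135135 · p^{7} = 135135 · 1/823543 = 19305/117649.
Numerically: E[X] ≈ 0.1641.

E[X] = 135135 · (1/7)^{7} = 19305/117649 ≈ 0.1641.


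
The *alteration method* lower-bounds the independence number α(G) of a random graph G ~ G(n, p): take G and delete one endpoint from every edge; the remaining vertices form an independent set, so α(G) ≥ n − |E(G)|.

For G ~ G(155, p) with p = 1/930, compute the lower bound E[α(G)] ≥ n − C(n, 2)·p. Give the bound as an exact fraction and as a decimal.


E[|E(G)|] = C(155, 2)·p = 11935 · (1/930) = 77/6.
E[α(G)] ≥ n − E[|E(G)|] = 155 − 77/6 = 853/6.
Numerically: ≈ 142.16667.
(This is only a lower bound; the true E[α(G)] may be larger.)

E[α(G)] ≥ 853/6 ≈ 142.16667.


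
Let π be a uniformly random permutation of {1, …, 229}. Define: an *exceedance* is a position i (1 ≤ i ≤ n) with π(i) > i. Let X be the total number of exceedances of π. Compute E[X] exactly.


Write X = Σ_{i=1}^{229} X_i, where X_i = 1_{π(i) > i}.
For each fixed i, π(i) is uniform over {1, …, 229} (marginal of a uniform permutation), so P[π(i) > i] = (n − i)/n. Summing: Σ_{i=1}^{229} (n − i)/n = (0 + 1 + … + 228)/229 = 229(229 − 1)/(2·229) = (229 − 1)/2.
Hence E[X] = Σ_{i=1}^{229} (229 − i)/229 = 114 ≈ 114.0000.

E[X] = 114 = 114.0000.


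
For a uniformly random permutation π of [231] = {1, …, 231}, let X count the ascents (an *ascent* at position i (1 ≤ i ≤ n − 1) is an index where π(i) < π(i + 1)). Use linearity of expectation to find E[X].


Write X = Σ X_I over i = 1, …, 230, with X_I the indicator of one ascent.
There are 230 indicators.
For each fixed i, the pair (π(i), π(i+1)) is a uniformly random ordered pair of distinct values from {1, …, 231}; by symmetry P[π(i) < π(i+1)] = 1/2.
By linearity: E[X] = 230 · (1/2) = (231 − 1) · (1/2) = 115 ≈ 115.0000.

E[X] = 115 = 115.0000.


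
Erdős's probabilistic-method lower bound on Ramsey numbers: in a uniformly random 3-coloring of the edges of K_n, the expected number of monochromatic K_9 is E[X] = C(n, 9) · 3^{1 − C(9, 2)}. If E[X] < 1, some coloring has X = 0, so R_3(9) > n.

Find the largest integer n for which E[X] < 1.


We need C(n, 9) · 3^{1 − 36} < 1, i.e. C(n, 9) < 3^{36 − 1} = 50031545098999707.
Check values of n near the boundary:
  n = 299: C(299, 9) = 46610674441390059; 46610674441390059 < 50031545098999707? YES
  n = 300: C(300, 9) = 48052241692154700; 48052241692154700 < 50031545098999707? YES
  n = 301: C(301, 9) = 49533303936090975; 49533303936090975 < 50031545098999707? YES
  n = 302: C(302, 9) = 51054804739588650; 51054804739588650 < 50031545098999707? NO
  n = 303: C(303, 9) = 52617706925494425; 52617706925494425 < 50031545098999707? NO
  n = 304: C(304, 9) = 54222992899492560; 54222992899492560 < 50031545098999707? NO
The largest n with C(n, 9) < 50031545098999707 is n = 301 (where E[X] = 16511101312030325/16677181699666569 ≈ 0.990). Hence R_3(9) > 301, i.e. R_3(9) ≥ 302.

Largest n = 301; hence R_3(9) > 301.


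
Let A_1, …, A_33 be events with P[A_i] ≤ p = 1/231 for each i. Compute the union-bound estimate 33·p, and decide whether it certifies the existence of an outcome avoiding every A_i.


Union bound: P[∪_{i=1}^{33} A_i] ≤ Σ_i P[A_i] ≤ 33·p = 33·(1/231) = 1/7.
Numerically: 1/7 ≈ 0.14286.
Is 1/7 < 1? YES.
Since P[∪ A_i] ≤ 1/7 < 1, the complement has P[∩ A_i^c] ≥ 1 − 1/7 = 6/7 > 0, so some outcome avoids every A_i.

33·p = 1/7 ≈ 0.14286; existence CERTIFIED by the union bound.


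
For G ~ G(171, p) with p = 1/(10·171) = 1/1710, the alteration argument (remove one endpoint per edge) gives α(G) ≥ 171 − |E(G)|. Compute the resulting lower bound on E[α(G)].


E[|E(G)|] = C(171, 2)·p = 14535 · (1/1710) = 17/2.
E[α(G)] ≥ n − E[|E(G)|] = 171 − 17/2 = 325/2.
Numerically: ≈ 162.5000.
(This is only a lower bound; the true E[α(G)] may be larger.)

E[α(G)] ≥ 325/2 ≈ 162.5000.


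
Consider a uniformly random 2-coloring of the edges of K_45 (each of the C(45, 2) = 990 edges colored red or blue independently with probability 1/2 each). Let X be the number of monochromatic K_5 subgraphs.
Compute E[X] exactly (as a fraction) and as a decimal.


Let X = Σ_S X_S over the C(45, 5) = 1221759 subsets S of size 5, where X_S = 1 if the K_5 on S is monochromatic.
For a fixed S, the K_5 on S has C(5, 2) = 10 edges. P[all 10 edges red] = (1/2)^10, and likewise for blue, so P[monochromatic] = 2·(1/2)^10 = 2^{1 − 10} = 1/512.
By linearity: E[X] = C(45, 5) · 2^{1 − 10} = 1221759 · 1/512 = 1221759/512.
Numerically: E[X] ≈ 2386.2480.

E[X] = C(45,5)·2^(1−C(5,2)) = 1221759/512 ≈ 2386.2480.


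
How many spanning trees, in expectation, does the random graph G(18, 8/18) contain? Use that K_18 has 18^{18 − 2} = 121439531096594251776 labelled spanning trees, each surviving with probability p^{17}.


K_18 has 18^{18 − 2} = 121439531096594251776 labelled spanning trees.
For each such spanning tree H, let X_H = 1 if all 17 edges of H are present in G. Then P[X_H = 1] = p^{17} = (4/9)^{17} = 17179869184/16677181699666569.
Summing the indicators: E[X] = Σ_H E[X_H] = 121439531096594251776 · p^{17} = 121439531096594251776 · 17179869184/16677181699666569 = 1125899906842624/9.
Numerically: E[X] ≈ 1.251e+14.

E[X] = 121439531096594251776 · (4/9)^{17} = 1125899906842624/9 ≈ 1.251e+14.


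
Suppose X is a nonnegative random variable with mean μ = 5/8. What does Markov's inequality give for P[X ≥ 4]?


μ = E[X] = 5/8, a = 4.
Markov: P[X ≥ 4] ≤ μ/a = (5/8)/4 = 5/32.
Numerically: ≈ 0.1562.
(Since a = 4 > μ = 0.6250, the bound 5/32 is < 1 and informative.)

P[X ≥ 4] ≤ 5/32 ≈ 0.1562.


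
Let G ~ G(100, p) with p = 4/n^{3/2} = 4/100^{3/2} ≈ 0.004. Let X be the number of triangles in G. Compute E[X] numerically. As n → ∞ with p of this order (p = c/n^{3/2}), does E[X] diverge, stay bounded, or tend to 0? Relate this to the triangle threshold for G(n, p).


Number of potential triangles: C(100, 3) = 161700.
Each occurs with probability p³ ≈ (0.004)³ ≈ 6.40000e-08.
By linearity: E[X] = C(100, 3)·p³ ≈ 161700 · 6.40000e-08 ≈ 0.010.
Since α = 3/2 > 1, p = c/n^{3/2} = o(1/n) is below the triangle threshold p ~ 1/n. Asymptotically E[X] ~ (c³/6)·n^{3(1−α)} = (4³/6)·n^{-1.5} → 0, so by Markov's inequality G has no triangles w.h.p.

E[X] ≈ 0.010; in regime p = Θ(1/n^{3/2}) E[X] tends to 0 (below the triangle threshold p ~ 1/n).


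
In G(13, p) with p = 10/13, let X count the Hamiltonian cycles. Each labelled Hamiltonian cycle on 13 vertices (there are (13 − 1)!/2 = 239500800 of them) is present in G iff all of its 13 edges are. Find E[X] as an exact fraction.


K_13 has (13 − 1)!/2 = 239500800 labelled Hamiltonian cycles.
For each such Hamiltonian cycle H, let X_H = 1 if all 13 edges of H are present in G. Then P[X_H = 1] = p^{13} = (10/13)^{13} = 10000000000000/302875106592253.
By linearity: E[X] = Σ_H E[X_H] = 239500800 · p^{13} = 239500800 · 10000000000000/302875106592253 = 2395008000000000000000/302875106592253.
Numerically: E[X] ≈ 7.90758e+06.

E[X] = 239500800 · (10/13)^{13} = 2395008000000000000000/302875106592253 ≈ 7.90758e+06.
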